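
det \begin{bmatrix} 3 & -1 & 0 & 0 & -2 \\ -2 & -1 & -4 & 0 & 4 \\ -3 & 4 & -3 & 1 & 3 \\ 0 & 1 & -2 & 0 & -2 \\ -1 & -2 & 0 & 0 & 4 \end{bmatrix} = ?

Expand along column 4 (it has 4 zeros):
  − (1) · M_34   where M_34 = det([3 -1 0 -2; -2 -1 -4 4; 0 1 -2 -2; -1 -2 0 4]) = -20
det = (-1)·(1)·(-20) = 20

20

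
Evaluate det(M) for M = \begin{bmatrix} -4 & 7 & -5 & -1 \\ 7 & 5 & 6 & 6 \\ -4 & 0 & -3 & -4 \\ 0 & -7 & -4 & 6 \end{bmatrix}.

-21

Expand along row 3 (it has 1 zero):
  + (-4) · M_31   where M_31 = det([7 -5 -1; 5 6 6; -7 -4 6]) = 758
  + (-3) · M_33   where M_33 = det([-4 7 -1; 7 5 6; 0 -7 6]) = -533
  − (-4) · M_34   where M_34 = det([-4 7 -5; 7 5 6; 0 -7 -4]) = 353
det = (+1)·(-4)·(758) + (+1)·(-3)·(-533) + (-1)·(-4)·(353) = -21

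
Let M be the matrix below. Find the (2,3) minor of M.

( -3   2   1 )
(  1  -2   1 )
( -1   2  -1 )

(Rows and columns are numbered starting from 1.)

-4

Delete row 2 and column 3; the remaining 2×2 submatrix is [-3 2; -1 2].
Its determinant is (-3)·2 − 2·(-1) = -4.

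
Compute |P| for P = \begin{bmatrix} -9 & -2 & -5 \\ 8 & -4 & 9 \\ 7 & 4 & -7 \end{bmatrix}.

The determinant is -466.

Expand along row 1:
  + (-9) · |-4 9; 4 -7| = (-9)·(28 − 36) = 72
  − (-2) · |8 9; 7 -7| = −(-2)·(-56 − 63) = -238
  + (-5) · |8 -4; 7 4| = (-5)·(32 − (-28)) = -300
Sum: (72) + (-238) + (-300) = -466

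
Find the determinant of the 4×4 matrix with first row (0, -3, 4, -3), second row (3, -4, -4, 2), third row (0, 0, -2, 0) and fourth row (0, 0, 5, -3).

The matrix is block upper-triangular with a 2×2 block and a 2×2 block on the diagonal, so its determinant equals the product of the determinants of the diagonal blocks.
det of the 2×2 block = 9
det of the 2×2 block = 6
det = (9)·(6) = 54

The determinant is 54.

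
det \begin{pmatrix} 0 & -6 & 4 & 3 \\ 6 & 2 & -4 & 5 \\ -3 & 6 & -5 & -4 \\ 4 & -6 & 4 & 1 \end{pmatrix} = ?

376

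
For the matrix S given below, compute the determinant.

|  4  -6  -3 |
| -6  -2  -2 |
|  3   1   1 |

Expand along row 1:
  + 4 · |-2 -2; 1 1| = 4·(-2 − (-2)) = 0
  − (-6) · |-6 -2; 3 1| = −(-6)·(-6 − (-6)) = 0
  + (-3) · |-6 -2; 3 1| = (-3)·(-6 − (-6)) = 0
Sum: (0) + (0) + (0) = 0

0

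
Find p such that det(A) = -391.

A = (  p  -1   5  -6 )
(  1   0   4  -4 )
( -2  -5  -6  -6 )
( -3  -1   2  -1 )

Expanding along the column containing p, det(A) is linear in p: det(A) = (68)·p + (17).
Set (68)·p + (17) = -391  ⇒  (68)·p = -408  ⇒  p = -6.

p = -6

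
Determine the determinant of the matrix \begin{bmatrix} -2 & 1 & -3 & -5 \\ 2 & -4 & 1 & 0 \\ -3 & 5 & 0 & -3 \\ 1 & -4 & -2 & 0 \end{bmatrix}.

34

Expand along column 4 (it has 2 zeros):
  − (-5) · M_14   where M_14 = det([2 -4 1; -3 5 0; 1 -4 -2]) = 11
  − (-3) · M_34   where M_34 = det([-2 1 -3; 2 -4 1; 1 -4 -2]) = -7
det = (-1)·(-5)·(11) + (-1)·(-3)·(-7) = 34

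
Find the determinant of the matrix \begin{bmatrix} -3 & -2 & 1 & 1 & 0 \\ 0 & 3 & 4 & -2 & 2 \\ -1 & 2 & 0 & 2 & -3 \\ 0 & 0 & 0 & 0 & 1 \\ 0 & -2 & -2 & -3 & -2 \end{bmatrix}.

Expand along row 4 (it has 4 zeros):
  − (1) · M_45   where M_45 = det([-3 -2 1 1; 0 3 4 -2; -1 2 0 2; 0 -2 -2 -3]) = -131
det = (-1)·(1)·(-131) = 131

131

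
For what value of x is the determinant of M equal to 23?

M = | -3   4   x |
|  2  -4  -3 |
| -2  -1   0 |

x = 1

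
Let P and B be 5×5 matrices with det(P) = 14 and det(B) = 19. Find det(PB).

det(PB) = det(P)·det(B) = (14)·(19) = 266

det(PB) = 266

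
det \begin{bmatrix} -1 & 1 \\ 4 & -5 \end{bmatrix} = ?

det = (-1)·(-5) − 1·4 = 5 − 4 = 1

1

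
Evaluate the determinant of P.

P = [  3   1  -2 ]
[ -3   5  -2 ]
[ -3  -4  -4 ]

-144

Expand along row 1:
  + 3 · |5 -2; -4 -4| = 3·(-20 − 8) = -84
  − 1 · |-3 -2; -3 -4| = −1·(12 − 6) = -6
  + (-2) · |-3 5; -3 -4| = (-2)·(12 − (-15)) = -54
Sum: (-84) + (-6) + (-54) = -144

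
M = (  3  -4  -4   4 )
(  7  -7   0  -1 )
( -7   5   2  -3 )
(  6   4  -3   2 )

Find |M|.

|M| = -570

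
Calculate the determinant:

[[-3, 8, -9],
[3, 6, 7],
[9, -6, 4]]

Expand along row 1:
  + (-3) · |6 7; -6 4| = (-3)·(24 − (-42)) = -198
  − 8 · |3 7; 9 4| = −8·(12 − 63) = 408
  + (-9) · |3 6; 9 -6| = (-9)·(-18 − 54) = 648
Sum: (-198) + (408) + (648) = 858

The determinant is 858.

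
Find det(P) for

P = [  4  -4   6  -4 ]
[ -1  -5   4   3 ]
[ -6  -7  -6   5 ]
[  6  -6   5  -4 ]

940

Expand along row 1:
  + (4) · M_11   where M_11 = det([-5 4 3; -7 -6 5; -6 5 -4]) = -440
  − (-4) · M_12   where M_12 = det([-1 4 3; -6 -6 5; 6 5 -4]) = 43
  + (6) · M_13   where M_13 = det([-1 -5 3; -6 -7 5; 6 -6 -4]) = 146
  − (-4) · M_14   where M_14 = det([-1 -5 4; -6 -7 -6; 6 -6 5]) = 413
det = (+1)·(4)·(-440) + (-1)·(-4)·(43) + (+1)·(6)·(146) + (-1)·(-4)·(413) = 940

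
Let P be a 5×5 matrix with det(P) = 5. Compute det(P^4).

det(P^4) = (det P)^4 = (5)^4 = 625

625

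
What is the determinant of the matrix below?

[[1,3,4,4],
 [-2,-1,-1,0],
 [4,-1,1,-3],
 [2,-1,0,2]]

67

Expand along row 2 (it has 1 zero):
  − (-2) · M_21   where M_21 = det([3 4 4; -1 1 -3; -1 0 2]) = 30
  + (-1) · M_22   where M_22 = det([1 4 4; 4 1 -3; 2 0 2]) = -62
  − (-1) · M_23   where M_23 = det([1 3 4; 4 -1 -3; 2 -1 2]) = -55
det = (-1)·(-2)·(30) + (+1)·(-1)·(-62) + (-1)·(-1)·(-55) = 67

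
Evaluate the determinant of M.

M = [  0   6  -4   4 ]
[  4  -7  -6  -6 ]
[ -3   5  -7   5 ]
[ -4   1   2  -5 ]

|M| = -2088

Expand along row 1 (it has 1 zero):
  − (6) · M_12   where M_12 = det([4 -6 -6; -3 -7 5; -4 2 -5]) = 514
  + (-4) · M_13   where M_13 = det([4 -7 -6; -3 5 5; -4 1 -5]) = 23
  − (4) · M_14   where M_14 = det([4 -7 -6; -3 5 -7; -4 1 2]) = -272
det = (-1)·(6)·(514) + (+1)·(-4)·(23) + (-1)·(4)·(-272) = -2088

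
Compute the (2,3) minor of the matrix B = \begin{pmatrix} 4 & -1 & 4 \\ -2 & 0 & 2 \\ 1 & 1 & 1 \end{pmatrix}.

Delete row 2 and column 3; the remaining 2×2 submatrix is [4 -1; 1 1].
Its determinant is 4·1 − (-1)·1 = 5.

5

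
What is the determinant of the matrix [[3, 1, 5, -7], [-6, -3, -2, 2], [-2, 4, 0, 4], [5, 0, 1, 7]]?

The determinant is -1204.

Expand along row 3 (it has 1 zero):
  + (-2) · M_31   where M_31 = det([1 5 -7; -3 -2 2; 0 1 7]) = 110
  − (4) · M_32   where M_32 = det([3 5 -7; -6 -2 2; 5 1 7]) = 184
  − (4) · M_34   where M_34 = det([3 1 5; -6 -3 -2; 5 0 1]) = 62
det = (+1)·(-2)·(110) + (-1)·(4)·(184) + (-1)·(4)·(62) = -1204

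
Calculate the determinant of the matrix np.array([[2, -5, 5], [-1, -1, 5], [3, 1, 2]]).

Expand along column 1:
  + 2 · |-1 5; 1 2| = 2·(-2 − 5) = -14
  − (-1) · |-5 5; 1 2| = −(-1)·(-10 − 5) = -15
  + 3 · |-5 5; -1 5| = 3·(-25 − (-5)) = -60
Sum: (-14) + (-15) + (-60) = -89

-89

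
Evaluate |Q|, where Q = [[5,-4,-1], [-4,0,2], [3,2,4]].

det(Q) = -100

Expand along row 2:
  − (-4) · |-4 -1; 2 4| = −(-4)·(-16 − (-2)) = -56
  − 2 · |5 -4; 3 2| = −2·(10 − (-12)) = -44
Sum: (-56) + (-44) = -100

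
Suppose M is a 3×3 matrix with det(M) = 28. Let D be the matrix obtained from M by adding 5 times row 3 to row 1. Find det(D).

Adding a multiple of one row to another leaves the determinant unchanged.
det(D) = (1)·(28) = 28

The determinant is 28.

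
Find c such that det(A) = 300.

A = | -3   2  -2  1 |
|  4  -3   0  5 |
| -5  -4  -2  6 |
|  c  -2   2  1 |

c = -3

Expanding along the row containing c, det(A) is linear in c: det(A) = (-30)·c + (210).
Set (-30)·c + (210) = 300  ⇒  (-30)·c = 90  ⇒  c = -3.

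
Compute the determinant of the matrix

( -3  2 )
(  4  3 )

-17

det = (-3)·3 − 2·4 = -9 − 8 = -17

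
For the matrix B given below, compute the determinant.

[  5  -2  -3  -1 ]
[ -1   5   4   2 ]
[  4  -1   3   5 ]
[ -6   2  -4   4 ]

The determinant is 1272.

Expand along row 1:
  + (5) · M_11   where M_11 = det([5 4 2; -1 3 5; 2 -4 4]) = 212
  − (-2) · M_12   where M_12 = det([-1 4 2; 4 3 5; -6 -4 4]) = -212
  + (-3) · M_13   where M_13 = det([-1 5 2; 4 -1 5; -6 2 4]) = -212
  − (-1) · M_14   where M_14 = det([-1 5 4; 4 -1 3; -6 2 -4]) = 0
det = (+1)·(5)·(212) + (-1)·(-2)·(-212) + (+1)·(-3)·(-212) + (-1)·(-1)·(0) = 1272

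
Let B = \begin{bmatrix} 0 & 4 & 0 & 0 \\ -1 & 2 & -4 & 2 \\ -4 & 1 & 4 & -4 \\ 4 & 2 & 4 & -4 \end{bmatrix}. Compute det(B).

Expand along row 1 (it has 3 zeros):
  − (4) · M_12   where M_12 = det([-1 -4 2; -4 4 -4; 4 4 -4]) = 64
det = (-1)·(4)·(64) = -256

The determinant is -256.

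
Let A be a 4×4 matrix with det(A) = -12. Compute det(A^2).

144

det(A^2) = (det A)^2 = (-12)^2 = 144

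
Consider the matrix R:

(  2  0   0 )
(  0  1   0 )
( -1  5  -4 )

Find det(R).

The determinant is -8.

R is lower triangular, so det(R) is the product of the diagonal entries:
det = (2) · (1) · (-4) = -8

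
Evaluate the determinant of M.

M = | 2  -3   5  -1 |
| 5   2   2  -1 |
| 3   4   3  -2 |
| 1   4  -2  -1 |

|M| = -72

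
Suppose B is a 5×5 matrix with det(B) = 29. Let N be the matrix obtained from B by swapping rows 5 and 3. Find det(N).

Swapping two rows multiplies the determinant by −1.
det(N) = (-1)·(29) = -29

|N| = -29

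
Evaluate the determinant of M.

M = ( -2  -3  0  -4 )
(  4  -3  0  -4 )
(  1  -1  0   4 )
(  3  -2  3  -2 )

Expand along column 3 (it has 3 zeros):
  − (3) · M_43   where M_43 = det([-2 -3 -4; 4 -3 -4; 1 -1 4]) = 96
det = (-1)·(3)·(96) = -288

|M| = -288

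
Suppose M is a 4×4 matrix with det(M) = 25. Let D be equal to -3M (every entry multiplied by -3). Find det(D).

For a 4×4 matrix, det(-3M) = (-3)^4·det(M) = 81·det(M).
det(D) = (81)·(25) = 2025

|D| = 2025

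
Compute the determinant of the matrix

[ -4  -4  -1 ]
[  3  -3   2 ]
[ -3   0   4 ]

The determinant is 129.

Expand along column 2:
  − (-4) · |3 2; -3 4| = −(-4)·(12 − (-6)) = 72
  + (-3) · |-4 -1; -3 4| = (-3)·(-16 − 3) = 57
Sum: (72) + (57) = 129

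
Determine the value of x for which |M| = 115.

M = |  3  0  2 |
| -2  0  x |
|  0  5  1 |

-9

Expanding along the column containing x, det(M) is linear in x: det(M) = (-15)·x + (-20).
Set (-15)·x + (-20) = 115  ⇒  (-15)·x = 135  ⇒  x = -9.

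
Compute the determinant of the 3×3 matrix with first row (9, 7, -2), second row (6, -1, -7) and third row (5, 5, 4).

-204

Expand along column 1:
  + 9 · |-1 -7; 5 4| = 9·(-4 − (-35)) = 279
  − 6 · |7 -2; 5 4| = −6·(28 − (-10)) = -228
  + 5 · |7 -2; -1 -7| = 5·(-49 − 2) = -255
Sum: (279) + (-228) + (-255) = -204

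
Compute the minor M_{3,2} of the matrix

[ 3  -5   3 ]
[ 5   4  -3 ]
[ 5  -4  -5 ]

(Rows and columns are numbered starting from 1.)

Delete row 3 and column 2; the remaining 2×2 submatrix is [3 3; 5 -3].
Its determinant is 3·(-3) − 3·5 = -24.

-24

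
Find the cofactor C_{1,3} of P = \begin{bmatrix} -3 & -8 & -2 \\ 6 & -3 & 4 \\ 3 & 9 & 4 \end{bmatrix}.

The cofactor is 63.

Delete row 1 and column 3; the remaining 2×2 submatrix is [6 -3; 3 9].
Its determinant is 6·9 − (-3)·3 = 63.
The cofactor carries sign (−1)^(1+3) = +1, so C_{1,3} = +(63) = 63.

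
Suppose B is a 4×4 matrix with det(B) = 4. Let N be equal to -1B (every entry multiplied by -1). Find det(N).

For a 4×4 matrix, det(-1B) = (-1)^4·det(B) = 1·det(B).
det(N) = (1)·(4) = 4

|N| = 4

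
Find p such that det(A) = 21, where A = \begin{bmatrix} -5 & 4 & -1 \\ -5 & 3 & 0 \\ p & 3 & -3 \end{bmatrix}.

p = 7

Expanding along the row containing p, det(A) is linear in p: det(A) = (3)·p + (0).
Set (3)·p + (0) = 21  ⇒  (3)·p = 21  ⇒  p = 7.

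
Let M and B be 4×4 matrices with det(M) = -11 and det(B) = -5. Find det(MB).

55

det(MB) = det(M)·det(B) = (-11)·(-5) = 55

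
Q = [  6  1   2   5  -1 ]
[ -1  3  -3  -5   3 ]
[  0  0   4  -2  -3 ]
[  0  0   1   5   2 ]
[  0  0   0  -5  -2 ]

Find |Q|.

209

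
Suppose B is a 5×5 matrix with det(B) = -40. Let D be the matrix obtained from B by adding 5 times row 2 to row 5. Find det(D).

det(D) = -40

Adding a multiple of one row to another leaves the determinant unchanged.
det(D) = (1)·(-40) = -40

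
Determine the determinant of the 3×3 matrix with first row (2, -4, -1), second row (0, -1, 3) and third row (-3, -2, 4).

Expand along row 2:
  + (-1) · |2 -1; -3 4| = (-1)·(8 − 3) = -5
  − 3 · |2 -4; -3 -2| = −3·(-4 − 12) = 48
Sum: (-5) + (48) = 43

43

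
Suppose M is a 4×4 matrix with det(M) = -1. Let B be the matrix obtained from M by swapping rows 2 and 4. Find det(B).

|B| = 1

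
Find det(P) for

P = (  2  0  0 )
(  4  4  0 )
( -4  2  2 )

16

P is lower triangular, so det(P) is the product of the diagonal entries:
det = (2) · (4) · (2) = 16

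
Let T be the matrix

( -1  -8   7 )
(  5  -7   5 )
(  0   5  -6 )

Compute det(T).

Expand along row 3:
  − 5 · |-1 7; 5 5| = −5·(-5 − 35) = 200
  + (-6) · |-1 -8; 5 -7| = (-6)·(7 − (-40)) = -282
Sum: (200) + (-282) = -82

|T| = -82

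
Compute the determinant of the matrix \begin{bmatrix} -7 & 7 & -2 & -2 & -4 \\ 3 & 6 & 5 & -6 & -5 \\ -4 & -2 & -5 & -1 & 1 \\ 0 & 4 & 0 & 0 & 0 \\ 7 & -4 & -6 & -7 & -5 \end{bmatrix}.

-8252

Expand along row 4 (it has 4 zeros):
  + (4) · M_42   where M_42 = det([-7 -2 -2 -4; 3 5 -6 -5; -4 -5 -1 1; 7 -6 -7 -5]) = -2063
det = (+1)·(4)·(-2063) = -8252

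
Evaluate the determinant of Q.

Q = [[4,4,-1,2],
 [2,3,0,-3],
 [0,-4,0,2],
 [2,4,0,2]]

Expand along column 3 (it has 3 zeros):
  + (-1) · M_13   where M_13 = det([2 3 -3; 0 -4 2; 2 4 2]) = -44
det = (+1)·(-1)·(-44) = 44

|Q| = 44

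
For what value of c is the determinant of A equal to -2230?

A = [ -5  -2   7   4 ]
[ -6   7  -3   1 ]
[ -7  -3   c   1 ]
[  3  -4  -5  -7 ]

c = -2

Expanding along the row containing c, det(A) is linear in c: det(A) = (315)·c + (-1600).
Set (315)·c + (-1600) = -2230  ⇒  (315)·c = -630  ⇒  c = -2.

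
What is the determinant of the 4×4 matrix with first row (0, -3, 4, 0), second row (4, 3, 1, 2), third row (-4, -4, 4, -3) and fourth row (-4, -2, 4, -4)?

The determinant is -12.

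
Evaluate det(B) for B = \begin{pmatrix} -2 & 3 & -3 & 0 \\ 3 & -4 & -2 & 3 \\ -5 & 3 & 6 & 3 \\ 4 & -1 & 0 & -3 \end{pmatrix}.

285

Expand along row 1 (it has 1 zero):
  + (-2) · M_11   where M_11 = det([-4 -2 3; 3 6 3; -1 0 -3]) = 78
  − (3) · M_12   where M_12 = det([3 -2 3; -5 6 3; 4 0 -3]) = -120
  + (-3) · M_13   where M_13 = det([3 -4 3; -5 3 3; 4 -1 -3]) = -27
det = (+1)·(-2)·(78) + (-1)·(3)·(-120) + (+1)·(-3)·(-27) = 285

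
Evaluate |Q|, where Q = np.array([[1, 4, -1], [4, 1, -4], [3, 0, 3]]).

The determinant is -90.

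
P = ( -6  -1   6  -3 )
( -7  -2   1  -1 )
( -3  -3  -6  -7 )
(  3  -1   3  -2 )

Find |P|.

|P| = 732

Expand along row 1:
  + (-6) · M_11   where M_11 = det([-2 1 -1; -3 -6 -7; -1 3 -2]) = -50
  − (-1) · M_12   where M_12 = det([-7 1 -1; -3 -6 -7; 3 3 -2]) = -267
  + (6) · M_13   where M_13 = det([-7 -2 -1; -3 -3 -7; 3 -1 -2]) = 49
  − (-3) · M_14   where M_14 = det([-7 -2 1; -3 -3 -6; 3 -1 3]) = 135
det = (+1)·(-6)·(-50) + (-1)·(-1)·(-267) + (+1)·(6)·(49) + (-1)·(-3)·(135) = 732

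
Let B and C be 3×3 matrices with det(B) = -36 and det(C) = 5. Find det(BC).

det(BC) = det(B)·det(C) = (-36)·(5) = -180

The determinant is -180.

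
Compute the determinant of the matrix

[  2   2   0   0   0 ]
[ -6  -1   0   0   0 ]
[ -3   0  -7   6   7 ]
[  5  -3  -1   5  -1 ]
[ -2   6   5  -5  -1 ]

The matrix is block lower-triangular with a 2×2 block and a 3×3 block on the diagonal, so its determinant equals the product of the determinants of the diagonal blocks.
det of the 2×2 block = 10
det of the 3×3 block = -106
det = (10)·(-106) = -1060

The determinant is -1060.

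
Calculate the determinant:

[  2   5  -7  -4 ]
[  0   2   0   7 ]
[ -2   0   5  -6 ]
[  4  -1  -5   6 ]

570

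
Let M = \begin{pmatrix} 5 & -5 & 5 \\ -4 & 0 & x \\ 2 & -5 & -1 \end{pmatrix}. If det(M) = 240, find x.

Expanding along the column containing x, det(M) is linear in x: det(M) = (15)·x + (120).
Set (15)·x + (120) = 240  ⇒  (15)·x = 120  ⇒  x = 8.

8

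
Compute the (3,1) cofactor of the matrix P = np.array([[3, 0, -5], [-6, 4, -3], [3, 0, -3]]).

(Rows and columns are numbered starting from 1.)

20

Delete row 3 and column 1; the remaining 2×2 submatrix is [0 -5; 4 -3].
Its determinant is 0·(-3) − (-5)·4 = 20.
The cofactor carries sign (−1)^(3+1) = +1, so C_{3,1} = +(20) = 20.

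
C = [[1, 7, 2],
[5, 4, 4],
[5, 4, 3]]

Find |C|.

Expand along row 1:
  + 1 · |4 4; 4 3| = 1·(12 − 16) = -4
  − 7 · |5 4; 5 3| = −7·(15 − 20) = 35
  + 2 · |5 4; 5 4| = 2·(20 − 20) = 0
Sum: (-4) + (35) + (0) = 31

31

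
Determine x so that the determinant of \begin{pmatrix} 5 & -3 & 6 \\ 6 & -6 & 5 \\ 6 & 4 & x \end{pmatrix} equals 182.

-1

Expanding along the row containing x, det(A) is linear in x: det(A) = (-12)·x + (170).
Set (-12)·x + (170) = 182  ⇒  (-12)·x = 12  ⇒  x = -1.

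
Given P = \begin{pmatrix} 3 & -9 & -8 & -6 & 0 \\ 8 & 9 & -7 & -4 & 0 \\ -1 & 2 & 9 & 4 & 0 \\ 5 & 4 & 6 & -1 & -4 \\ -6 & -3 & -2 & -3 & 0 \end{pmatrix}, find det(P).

Expand along column 5 (it has 4 zeros):
  − (-4) · M_45   where M_45 = det([3 -9 -8 -6; 8 9 -7 -4; -1 2 9 4; -6 -3 -2 -3]) = -2856
det = (-1)·(-4)·(-2856) = -11424

The determinant is -11424.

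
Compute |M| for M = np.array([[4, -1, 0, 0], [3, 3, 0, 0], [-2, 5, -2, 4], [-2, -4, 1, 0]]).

M is block lower-triangular with a 2×2 block and a 2×2 block on the diagonal, so its determinant equals the product of the determinants of the diagonal blocks.
det of the 2×2 block = 15
det of the 2×2 block = -4
det = (15)·(-4) = -60

-60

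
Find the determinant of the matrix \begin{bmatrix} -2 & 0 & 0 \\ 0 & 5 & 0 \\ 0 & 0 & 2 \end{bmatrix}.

-20

The matrix is lower triangular, so the determinant is the product of the diagonal entries:
det = (-2) · (5) · (2) = -20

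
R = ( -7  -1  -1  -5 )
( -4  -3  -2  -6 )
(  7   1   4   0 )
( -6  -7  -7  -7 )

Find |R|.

|R| = 52

Expand along row 3 (it has 1 zero):
  + (7) · M_31   where M_31 = det([-1 -1 -5; -3 -2 -6; -7 -7 -7]) = -28
  − (1) · M_32   where M_32 = det([-7 -1 -5; -4 -2 -6; -6 -7 -7]) = 108
  + (4) · M_33   where M_33 = det([-7 -1 -5; -4 -3 -6; -6 -7 -7]) = 89
det = (+1)·(7)·(-28) + (-1)·(1)·(108) + (+1)·(4)·(89) = 52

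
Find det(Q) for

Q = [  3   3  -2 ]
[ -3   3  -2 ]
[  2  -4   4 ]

The determinant is 24.

Expand along column 1:
  + 3 · |3 -2; -4 4| = 3·(12 − 8) = 12
  − (-3) · |3 -2; -4 4| = −(-3)·(12 − 8) = 12
  + 2 · |3 -2; 3 -2| = 2·(-6 − (-6)) = 0
Sum: (12) + (12) + (0) = 24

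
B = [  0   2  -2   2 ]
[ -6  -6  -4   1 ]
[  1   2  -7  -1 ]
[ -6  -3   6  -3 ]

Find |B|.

Expand along row 1 (it has 1 zero):
  − (2) · M_12   where M_12 = det([-6 -4 1; 1 -7 -1; -6 6 -3]) = -234
  + (-2) · M_13   where M_13 = det([-6 -6 1; 1 2 -1; -6 -3 -3]) = 9
  − (2) · M_14   where M_14 = det([-6 -6 -4; 1 2 -7; -6 -3 6]) = -198
det = (-1)·(2)·(-234) + (+1)·(-2)·(9) + (-1)·(2)·(-198) = 846

|B| = 846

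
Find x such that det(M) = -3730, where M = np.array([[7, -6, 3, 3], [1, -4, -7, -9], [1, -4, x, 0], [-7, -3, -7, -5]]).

Expanding along the column containing x, det(M) is linear in x: det(M) = (-550)·x + (-430).
Set (-550)·x + (-430) = -3730  ⇒  (-550)·x = -3300  ⇒  x = 6.

6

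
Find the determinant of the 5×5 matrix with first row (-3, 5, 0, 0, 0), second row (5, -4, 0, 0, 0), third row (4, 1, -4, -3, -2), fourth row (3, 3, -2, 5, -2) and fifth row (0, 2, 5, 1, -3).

The matrix is block lower-triangular with a 2×2 block and a 3×3 block on the diagonal, so its determinant equals the product of the determinants of the diagonal blocks.
det of the 2×2 block = -13
det of the 3×3 block = 154
det = (-13)·(154) = -2002

-2002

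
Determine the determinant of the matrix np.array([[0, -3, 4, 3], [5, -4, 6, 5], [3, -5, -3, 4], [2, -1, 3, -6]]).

Expand along row 1 (it has 1 zero):
  − (-3) · M_12   where M_12 = det([5 6 5; 3 -3 4; 2 3 -6]) = 261
  + (4) · M_13   where M_13 = det([5 -4 5; 3 -5 4; 2 -1 -6]) = 101
  − (3) · M_14   where M_14 = det([5 -4 6; 3 -5 -3; 2 -1 3]) = 12
det = (-1)·(-3)·(261) + (+1)·(4)·(101) + (-1)·(3)·(12) = 1151

1151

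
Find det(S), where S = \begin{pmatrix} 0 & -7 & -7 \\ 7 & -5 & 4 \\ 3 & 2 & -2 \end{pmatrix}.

Expand along column 1:
  − 7 · |-7 -7; 2 -2| = −7·(14 − (-14)) = -196
  + 3 · |-7 -7; -5 4| = 3·(-28 − 35) = -189
Sum: (-196) + (-189) = -385

det(S) = -385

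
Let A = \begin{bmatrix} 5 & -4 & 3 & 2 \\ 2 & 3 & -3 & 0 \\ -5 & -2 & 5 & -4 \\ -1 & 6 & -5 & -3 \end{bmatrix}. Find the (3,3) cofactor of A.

Delete row 3 and column 3; the remaining 3×3 submatrix is [5 -4 2; 2 3 0; -1 6 -3].
Its determinant is -39.
The cofactor carries sign (−1)^(3+3) = +1, so C_{3,3} = +(-39) = -39.

-39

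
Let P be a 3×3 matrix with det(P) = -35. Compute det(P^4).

det(P^4) = (det P)^4 = (-35)^4 = 1500625

1500625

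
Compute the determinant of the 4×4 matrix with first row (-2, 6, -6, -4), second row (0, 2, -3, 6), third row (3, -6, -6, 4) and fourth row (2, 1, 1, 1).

The determinant is -1250.

Expand along row 2 (it has 1 zero):
  + (2) · M_22   where M_22 = det([-2 -6 -4; 3 -6 4; 2 1 1]) = -70
  − (-3) · M_23   where M_23 = det([-2 6 -4; 3 -6 4; 2 1 1]) = -10
  + (6) · M_24   where M_24 = det([-2 6 -6; 3 -6 -6; 2 1 1]) = -180
det = (+1)·(2)·(-70) + (-1)·(-3)·(-10) + (+1)·(6)·(-180) = -1250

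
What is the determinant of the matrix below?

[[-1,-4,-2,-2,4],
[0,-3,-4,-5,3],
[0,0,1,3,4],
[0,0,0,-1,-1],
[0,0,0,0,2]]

The determinant is -6.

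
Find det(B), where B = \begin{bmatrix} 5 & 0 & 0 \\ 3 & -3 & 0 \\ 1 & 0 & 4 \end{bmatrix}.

-60

B is lower triangular, so det(B) is the product of the diagonal entries:
det = (5) · (-3) · (4) = -60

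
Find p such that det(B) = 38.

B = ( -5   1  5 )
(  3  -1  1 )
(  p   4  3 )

p = -8

Expanding along the column containing p, det(B) is linear in p: det(B) = (6)·p + (86).
Set (6)·p + (86) = 38  ⇒  (6)·p = -48  ⇒  p = -8.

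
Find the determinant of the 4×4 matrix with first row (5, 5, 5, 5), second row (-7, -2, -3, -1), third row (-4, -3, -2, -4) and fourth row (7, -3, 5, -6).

Expand along row 1:
  + (5) · M_11   where M_11 = det([-2 -3 -1; -3 -2 -4; -3 5 -6]) = -25
  − (5) · M_12   where M_12 = det([-7 -3 -1; -4 -2 -4; 7 5 -6]) = -62
  + (5) · M_13   where M_13 = det([-7 -2 -1; -4 -3 -4; 7 -3 -6]) = 29
  − (5) · M_14   where M_14 = det([-7 -2 -3; -4 -3 -2; 7 -3 5]) = 36
det = (+1)·(5)·(-25) + (-1)·(5)·(-62) + (+1)·(5)·(29) + (-1)·(5)·(36) = 150

The determinant is 150.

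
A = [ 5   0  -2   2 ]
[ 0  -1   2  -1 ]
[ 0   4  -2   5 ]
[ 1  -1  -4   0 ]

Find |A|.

Expand along column 1 (it has 2 zeros):
  + (5) · M_11   where M_11 = det([-1 2 -1; 4 -2 5; -1 -4 0]) = -12
  − (1) · M_41   where M_41 = det([0 -2 2; -1 2 -1; 4 -2 5]) = -14
det = (+1)·(5)·(-12) + (-1)·(1)·(-14) = -46

-46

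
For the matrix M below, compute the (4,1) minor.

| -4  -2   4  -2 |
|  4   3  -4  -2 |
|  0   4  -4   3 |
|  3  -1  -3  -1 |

-36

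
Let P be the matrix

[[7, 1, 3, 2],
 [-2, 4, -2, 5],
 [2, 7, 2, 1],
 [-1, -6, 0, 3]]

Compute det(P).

Expand along row 4 (it has 1 zero):
  − (-1) · M_41   where M_41 = det([1 3 2; 4 -2 5; 7 2 1]) = 125
  + (-6) · M_42   where M_42 = det([7 3 2; -2 -2 5; 2 2 1]) = -48
  + (3) · M_44   where M_44 = det([7 1 3; -2 4 -2; 2 7 2]) = 88
det = (-1)·(-1)·(125) + (+1)·(-6)·(-48) + (+1)·(3)·(88) = 677

677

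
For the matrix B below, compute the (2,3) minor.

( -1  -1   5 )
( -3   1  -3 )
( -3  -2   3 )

-1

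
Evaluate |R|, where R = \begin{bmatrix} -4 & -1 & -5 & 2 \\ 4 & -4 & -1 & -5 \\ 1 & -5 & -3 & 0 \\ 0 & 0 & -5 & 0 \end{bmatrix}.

Expand along row 4 (it has 3 zeros):
  − (-5) · M_43   where M_43 = det([-4 -1 2; 4 -4 -5; 1 -5 0]) = 73
det = (-1)·(-5)·(73) = 365

365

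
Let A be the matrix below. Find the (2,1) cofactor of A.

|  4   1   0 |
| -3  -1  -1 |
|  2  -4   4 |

The cofactor is -4.

Delete row 2 and column 1; the remaining 2×2 submatrix is [1 0; -4 4].
Its determinant is 1·4 − 0·(-4) = 4.
The cofactor carries sign (−1)^(2+1) = −1, so C_{2,1} = −(4) = -4.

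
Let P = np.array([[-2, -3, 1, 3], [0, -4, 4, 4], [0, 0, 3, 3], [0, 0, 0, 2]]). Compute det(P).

48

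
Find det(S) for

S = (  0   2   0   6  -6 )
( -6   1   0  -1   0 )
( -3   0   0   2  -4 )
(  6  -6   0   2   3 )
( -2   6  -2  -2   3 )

Expand along column 3 (it has 4 zeros):
  + (-2) · M_53   where M_53 = det([0 2 6 -6; -6 1 -1 0; -3 0 2 -4; 6 -6 2 3]) = 480
det = (+1)·(-2)·(480) = -960

|S| = -960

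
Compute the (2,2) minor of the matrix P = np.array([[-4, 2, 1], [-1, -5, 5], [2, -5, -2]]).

6

Delete row 2 and column 2; the remaining 2×2 submatrix is [-4 1; 2 -2].
Its determinant is (-4)·(-2) − 1·2 = 6.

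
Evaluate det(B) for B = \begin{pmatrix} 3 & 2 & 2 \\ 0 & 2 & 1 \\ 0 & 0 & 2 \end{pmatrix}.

B is upper triangular, so det(B) is the product of the diagonal entries:
det = (3) · (2) · (2) = 12

|B| = 12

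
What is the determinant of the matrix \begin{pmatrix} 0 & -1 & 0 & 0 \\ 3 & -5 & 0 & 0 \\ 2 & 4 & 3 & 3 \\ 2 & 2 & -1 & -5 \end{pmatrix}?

The determinant is -36.

The matrix is block lower-triangular with a 2×2 block and a 2×2 block on the diagonal, so its determinant equals the product of the determinants of the diagonal blocks.
det of the 2×2 block = 3
det of the 2×2 block = -12
det = (3)·(-12) = -36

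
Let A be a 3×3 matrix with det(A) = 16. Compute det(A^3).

4096

det(A^3) = (det A)^3 = (16)^3 = 4096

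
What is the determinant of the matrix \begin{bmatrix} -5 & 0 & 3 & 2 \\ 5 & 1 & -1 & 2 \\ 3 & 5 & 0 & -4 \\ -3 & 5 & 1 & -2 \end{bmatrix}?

Expand along row 1 (it has 1 zero):
  + (-5) · M_11   where M_11 = det([1 -1 2; 5 0 -4; 5 1 -2]) = 24
  + (3) · M_13   where M_13 = det([5 1 2; 3 5 -4; -3 5 -2]) = 128
  − (2) · M_14   where M_14 = det([5 1 -1; 3 5 0; -3 5 1]) = -8
det = (+1)·(-5)·(24) + (+1)·(3)·(128) + (-1)·(2)·(-8) = 280

280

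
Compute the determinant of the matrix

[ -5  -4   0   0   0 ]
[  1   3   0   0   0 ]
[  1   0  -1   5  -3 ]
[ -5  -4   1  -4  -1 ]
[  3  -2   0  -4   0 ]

The matrix is block lower-triangular with a 2×2 block and a 3×3 block on the diagonal, so its determinant equals the product of the determinants of the diagonal blocks.
det of the 2×2 block = -11
det of the 3×3 block = 16
det = (-11)·(16) = -176

The determinant is -176.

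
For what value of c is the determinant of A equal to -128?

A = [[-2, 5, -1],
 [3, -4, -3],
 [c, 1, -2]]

Expanding along the row containing c, det(A) is linear in c: det(A) = (-19)·c + (5).
Set (-19)·c + (5) = -128  ⇒  (-19)·c = -133  ⇒  c = 7.

7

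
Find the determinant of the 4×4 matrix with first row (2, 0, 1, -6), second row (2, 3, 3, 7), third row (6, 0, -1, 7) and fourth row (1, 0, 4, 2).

Expand along column 2 (it has 3 zeros):
  + (3) · M_22   where M_22 = det([2 1 -6; 6 -1 7; 1 4 2]) = -215
det = (+1)·(3)·(-215) = -645

-645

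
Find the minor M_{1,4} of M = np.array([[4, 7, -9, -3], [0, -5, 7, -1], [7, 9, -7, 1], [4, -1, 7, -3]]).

84

Delete row 1 and column 4; the remaining 3×3 submatrix is [0 -5 7; 7 9 -7; 4 -1 7].
Its determinant is 84.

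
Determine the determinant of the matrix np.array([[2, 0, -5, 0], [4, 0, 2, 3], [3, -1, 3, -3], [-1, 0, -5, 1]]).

69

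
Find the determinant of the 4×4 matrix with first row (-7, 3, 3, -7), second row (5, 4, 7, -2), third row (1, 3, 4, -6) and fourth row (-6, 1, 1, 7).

223

Expand along row 1:
  + (-7) · M_11   where M_11 = det([4 7 -2; 3 4 -6; 1 1 7]) = -51
  − (3) · M_12   where M_12 = det([5 7 -2; 1 4 -6; -6 1 7]) = 323
  + (3) · M_13   where M_13 = det([5 4 -2; 1 3 -6; -6 1 7]) = 213
  − (-7) · M_14   where M_14 = det([5 4 7; 1 3 4; -6 1 1]) = 28
det = (+1)·(-7)·(-51) + (-1)·(3)·(323) + (+1)·(3)·(213) + (-1)·(-7)·(28) = 223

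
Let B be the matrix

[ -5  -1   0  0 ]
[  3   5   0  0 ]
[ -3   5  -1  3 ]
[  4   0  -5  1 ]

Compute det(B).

B is block lower-triangular with a 2×2 block and a 2×2 block on the diagonal, so its determinant equals the product of the determinants of the diagonal blocks.
det of the 2×2 block = -22
det of the 2×2 block = 14
det = (-22)·(14) = -308

|B| = -308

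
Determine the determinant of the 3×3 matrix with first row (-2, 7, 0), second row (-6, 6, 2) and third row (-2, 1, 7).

The determinant is 186.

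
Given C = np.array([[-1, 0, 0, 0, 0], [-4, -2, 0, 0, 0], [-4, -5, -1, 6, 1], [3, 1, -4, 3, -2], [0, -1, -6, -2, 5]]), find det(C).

|C| = 414

C is block lower-triangular with a 2×2 block and a 3×3 block on the diagonal, so its determinant equals the product of the determinants of the diagonal blocks.
det of the 2×2 block = 2
det of the 3×3 block = 207
det = (2)·(207) = 414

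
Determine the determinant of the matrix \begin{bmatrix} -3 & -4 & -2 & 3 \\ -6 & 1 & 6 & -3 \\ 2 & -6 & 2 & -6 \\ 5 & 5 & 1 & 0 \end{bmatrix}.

-762

Expand along row 4 (it has 1 zero):
  − (5) · M_41   where M_41 = det([-4 -2 3; 1 6 -3; -6 2 -6]) = 186
  + (5) · M_42   where M_42 = det([-3 -2 3; -6 6 -3; 2 2 -6]) = 102
  − (1) · M_43   where M_43 = det([-3 -4 3; -6 1 -3; 2 -6 -6]) = 342
det = (-1)·(5)·(186) + (+1)·(5)·(102) + (-1)·(1)·(342) = -762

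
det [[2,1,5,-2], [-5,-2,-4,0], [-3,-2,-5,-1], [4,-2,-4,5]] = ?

145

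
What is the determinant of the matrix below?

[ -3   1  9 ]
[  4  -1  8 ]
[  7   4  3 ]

356

Expand along column 1:
  + (-3) · |-1 8; 4 3| = (-3)·(-3 − 32) = 105
  − 4 · |1 9; 4 3| = −4·(3 − 36) = 132
  + 7 · |1 9; -1 8| = 7·(8 − (-9)) = 119
Sum: (105) + (132) + (119) = 356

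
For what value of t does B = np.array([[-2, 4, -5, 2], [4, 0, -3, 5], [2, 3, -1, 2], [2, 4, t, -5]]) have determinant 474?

Expanding along the row containing t, det(B) is linear in t: det(B) = (-62)·t + (536).
Set (-62)·t + (536) = 474  ⇒  (-62)·t = -62  ⇒  t = 1.

1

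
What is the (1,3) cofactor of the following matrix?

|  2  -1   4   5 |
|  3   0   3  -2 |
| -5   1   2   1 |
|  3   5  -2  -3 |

Delete row 1 and column 3; the remaining 3×3 submatrix is [3 0 -2; -5 1 1; 3 5 -3].
Its determinant is 32.
The cofactor carries sign (−1)^(1+3) = +1, so C_{1,3} = +(32) = 32.

The cofactor is 32.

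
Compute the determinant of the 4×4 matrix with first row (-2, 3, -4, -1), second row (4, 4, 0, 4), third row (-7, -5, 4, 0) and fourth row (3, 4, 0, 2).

Expand along column 3 (it has 2 zeros):
  + (-4) · M_13   where M_13 = det([4 4 4; -7 -5 0; 3 4 2]) = -36
  + (4) · M_33   where M_33 = det([-2 3 -1; 4 4 4; 3 4 2]) = 24
det = (+1)·(-4)·(-36) + (+1)·(4)·(24) = 240

240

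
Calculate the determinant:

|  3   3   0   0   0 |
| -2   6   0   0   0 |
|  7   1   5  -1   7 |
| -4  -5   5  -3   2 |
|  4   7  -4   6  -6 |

The matrix is block lower-triangular with a 2×2 block and a 3×3 block on the diagonal, so its determinant equals the product of the determinants of the diagonal blocks.
det of the 2×2 block = 24
det of the 3×3 block = 134
det = (24)·(134) = 3216

3216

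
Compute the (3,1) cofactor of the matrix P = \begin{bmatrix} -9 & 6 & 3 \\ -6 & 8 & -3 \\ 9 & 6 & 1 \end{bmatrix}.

Delete row 3 and column 1; the remaining 2×2 submatrix is [6 3; 8 -3].
Its determinant is 6·(-3) − 3·8 = -42.
The cofactor carries sign (−1)^(3+1) = +1, so C_{3,1} = +(-42) = -42.

-42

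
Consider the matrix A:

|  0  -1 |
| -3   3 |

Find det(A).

The determinant is -3.

det(A) = 0·3 − (-1)·(-3) = 0 − 3 = -3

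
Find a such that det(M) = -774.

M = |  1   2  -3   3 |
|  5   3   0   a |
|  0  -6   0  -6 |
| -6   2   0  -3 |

0

Expanding along the row containing a, det(M) is linear in a: det(M) = (108)·a + (-774).
Set (108)·a + (-774) = -774  ⇒  (108)·a = 0  ⇒  a = 0.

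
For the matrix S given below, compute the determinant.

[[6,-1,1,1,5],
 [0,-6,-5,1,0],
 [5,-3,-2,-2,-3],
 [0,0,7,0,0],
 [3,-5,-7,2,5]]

-658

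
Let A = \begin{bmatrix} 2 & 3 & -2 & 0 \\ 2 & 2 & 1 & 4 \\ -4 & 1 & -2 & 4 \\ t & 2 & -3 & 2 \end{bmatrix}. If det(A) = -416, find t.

Expanding along the column containing t, det(A) is linear in t: det(A) = (-44)·t + (-108).
Set (-44)·t + (-108) = -416  ⇒  (-44)·t = -308  ⇒  t = 7.

t = 7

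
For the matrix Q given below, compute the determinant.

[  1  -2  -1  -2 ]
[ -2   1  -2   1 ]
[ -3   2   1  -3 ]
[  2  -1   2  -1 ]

Expand along row 1:
  + (1) · M_11   where M_11 = det([1 -2 1; 2 1 -3; -1 2 -1]) = 0
  − (-2) · M_12   where M_12 = det([-2 -2 1; -3 1 -3; 2 2 -1]) = 0
  + (-1) · M_13   where M_13 = det([-2 1 1; -3 2 -3; 2 -1 -1]) = 0
  − (-2) · M_14   where M_14 = det([-2 1 -2; -3 2 1; 2 -1 2]) = 0
det = (+1)·(1)·(0) + (-1)·(-2)·(0) + (+1)·(-1)·(0) + (-1)·(-2)·(0) = 0

0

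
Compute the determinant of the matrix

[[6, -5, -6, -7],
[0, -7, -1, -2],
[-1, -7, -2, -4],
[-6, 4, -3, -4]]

Expand along row 2 (it has 1 zero):
  + (-7) · M_22   where M_22 = det([6 -6 -7; -1 -2 -4; -6 -3 -4]) = -81
  − (-1) · M_23   where M_23 = det([6 -5 -7; -1 -7 -4; -6 4 -4]) = 486
  + (-2) · M_24   where M_24 = det([6 -5 -6; -1 -7 -2; -6 4 -3]) = 405
det = (+1)·(-7)·(-81) + (-1)·(-1)·(486) + (+1)·(-2)·(405) = 243

243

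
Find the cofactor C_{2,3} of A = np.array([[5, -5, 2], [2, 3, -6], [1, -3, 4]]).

10

Delete row 2 and column 3; the remaining 2×2 submatrix is [5 -5; 1 -3].
Its determinant is 5·(-3) − (-5)·1 = -10.
The cofactor carries sign (−1)^(2+3) = −1, so C_{2,3} = −(-10) = 10.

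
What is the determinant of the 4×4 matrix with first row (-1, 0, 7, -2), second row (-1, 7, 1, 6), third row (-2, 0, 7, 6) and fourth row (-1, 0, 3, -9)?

Expand along column 2 (it has 3 zeros):
  + (7) · M_22   where M_22 = det([-1 7 -2; -2 7 6; -1 3 -9]) = -89
det = (+1)·(7)·(-89) = -623

-623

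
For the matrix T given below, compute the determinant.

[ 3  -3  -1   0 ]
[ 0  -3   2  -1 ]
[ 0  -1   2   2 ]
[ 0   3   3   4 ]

69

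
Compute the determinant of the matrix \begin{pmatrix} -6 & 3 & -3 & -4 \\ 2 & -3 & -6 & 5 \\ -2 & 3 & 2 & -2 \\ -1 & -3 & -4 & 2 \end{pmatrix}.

-135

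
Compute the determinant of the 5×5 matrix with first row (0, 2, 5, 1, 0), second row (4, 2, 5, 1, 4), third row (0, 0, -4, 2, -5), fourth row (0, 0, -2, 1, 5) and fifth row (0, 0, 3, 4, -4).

The determinant is -1320.

The matrix is block upper-triangular with a 2×2 block and a 3×3 block on the diagonal, so its determinant equals the product of the determinants of the diagonal blocks.
det of the 2×2 block = -8
det of the 3×3 block = 165
det = (-8)·(165) = -1320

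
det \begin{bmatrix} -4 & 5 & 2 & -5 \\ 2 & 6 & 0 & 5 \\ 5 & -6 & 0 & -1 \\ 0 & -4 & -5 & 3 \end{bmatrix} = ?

Expand along column 3 (it has 2 zeros):
  + (2) · M_13   where M_13 = det([2 6 5; 5 -6 -1; 0 -4 3]) = -234
  − (-5) · M_43   where M_43 = det([-4 5 -5; 2 6 5; 5 -6 -1]) = 249
det = (+1)·(2)·(-234) + (-1)·(-5)·(249) = 777

The determinant is 777.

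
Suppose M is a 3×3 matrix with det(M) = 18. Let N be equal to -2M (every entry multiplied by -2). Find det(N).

For a 3×3 matrix, det(-2M) = (-2)^3·det(M) = -8·det(M).
det(N) = (-8)·(18) = -144

|N| = -144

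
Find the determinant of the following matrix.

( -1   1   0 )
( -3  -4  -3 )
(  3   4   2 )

-7

Expand along column 3:
  − (-3) · |-1 1; 3 4| = −(-3)·(-4 − 3) = -21
  + 2 · |-1 1; -3 -4| = 2·(4 − (-3)) = 14
Sum: (-21) + (14) = -7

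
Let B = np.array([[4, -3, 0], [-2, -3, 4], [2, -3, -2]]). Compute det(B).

60

Expand along column 3:
  − 4 · |4 -3; 2 -3| = −4·(-12 − (-6)) = 24
  + (-2) · |4 -3; -2 -3| = (-2)·(-12 − 6) = 36
Sum: (24) + (36) = 60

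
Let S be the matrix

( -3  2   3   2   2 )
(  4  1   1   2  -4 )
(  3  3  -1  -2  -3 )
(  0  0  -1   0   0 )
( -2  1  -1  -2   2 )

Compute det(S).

12

Expand along row 4 (it has 4 zeros):
  − (-1) · M_43   where M_43 = det([-3 2 2 2; 4 1 2 -4; 3 3 -2 -3; -2 1 -2 2]) = 12
det = (-1)·(-1)·(12) = 12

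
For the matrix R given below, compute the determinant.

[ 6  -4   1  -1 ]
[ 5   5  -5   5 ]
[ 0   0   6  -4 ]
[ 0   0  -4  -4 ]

-2000

R is block upper-triangular with a 2×2 block and a 2×2 block on the diagonal, so its determinant equals the product of the determinants of the diagonal blocks.
det of the 2×2 block = 50
det of the 2×2 block = -40
det = (50)·(-40) = -2000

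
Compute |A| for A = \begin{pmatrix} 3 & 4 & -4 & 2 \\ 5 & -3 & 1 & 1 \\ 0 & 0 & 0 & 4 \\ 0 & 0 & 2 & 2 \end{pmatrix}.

det(A) = 232

A is block upper-triangular with a 2×2 block and a 2×2 block on the diagonal, so its determinant equals the product of the determinants of the diagonal blocks.
det of the 2×2 block = -29
det of the 2×2 block = -8
det = (-29)·(-8) = 232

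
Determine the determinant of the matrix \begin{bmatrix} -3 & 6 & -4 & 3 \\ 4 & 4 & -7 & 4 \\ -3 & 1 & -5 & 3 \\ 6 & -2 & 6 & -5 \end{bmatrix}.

Expand along row 1:
  + (-3) · M_11   where M_11 = det([4 -7 4; 1 -5 3; -2 6 -5]) = 19
  − (6) · M_12   where M_12 = det([4 -7 4; -3 -5 3; 6 6 -5]) = 55
  + (-4) · M_13   where M_13 = det([4 4 4; -3 1 3; 6 -2 -5]) = 16
  − (3) · M_14   where M_14 = det([4 4 -7; -3 1 -5; 6 -2 6]) = -64
det = (+1)·(-3)·(19) + (-1)·(6)·(55) + (+1)·(-4)·(16) + (-1)·(3)·(-64) = -259

The determinant is -259.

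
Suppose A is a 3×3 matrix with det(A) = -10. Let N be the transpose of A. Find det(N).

det(Aᵀ) = det(A).
det(N) = (1)·(-10) = -10

-10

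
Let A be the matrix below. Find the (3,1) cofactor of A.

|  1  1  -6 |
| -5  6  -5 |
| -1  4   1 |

Delete row 3 and column 1; the remaining 2×2 submatrix is [1 -6; 6 -5].
Its determinant is 1·(-5) − (-6)·6 = 31.
The cofactor carries sign (−1)^(3+1) = +1, so C_{3,1} = +(31) = 31.

31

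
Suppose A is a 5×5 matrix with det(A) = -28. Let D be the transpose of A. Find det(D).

det(Aᵀ) = det(A).
det(D) = (1)·(-28) = -28

-28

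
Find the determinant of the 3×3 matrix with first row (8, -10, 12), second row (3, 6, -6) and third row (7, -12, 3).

Expand along column 1:
  + 8 · |6 -6; -12 3| = 8·(18 − 72) = -432
  − 3 · |-10 12; -12 3| = −3·(-30 − (-144)) = -342
  + 7 · |-10 12; 6 -6| = 7·(60 − 72) = -84
Sum: (-432) + (-342) + (-84) = -858

-858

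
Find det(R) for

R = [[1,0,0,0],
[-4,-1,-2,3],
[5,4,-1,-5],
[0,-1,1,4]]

30

Expand along row 1 (it has 3 zeros):
  + (1) · M_11   where M_11 = det([-1 -2 3; 4 -1 -5; -1 1 4]) = 30
det = (+1)·(1)·(30) = 30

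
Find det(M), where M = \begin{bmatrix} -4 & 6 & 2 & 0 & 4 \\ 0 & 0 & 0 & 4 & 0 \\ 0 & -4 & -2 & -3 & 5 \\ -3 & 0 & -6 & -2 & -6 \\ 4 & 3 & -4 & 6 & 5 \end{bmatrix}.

-12888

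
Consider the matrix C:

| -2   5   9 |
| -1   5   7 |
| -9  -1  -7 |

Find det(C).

120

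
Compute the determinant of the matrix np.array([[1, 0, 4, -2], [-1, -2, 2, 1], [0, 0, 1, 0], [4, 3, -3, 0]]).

-13

Expand along row 3 (it has 3 zeros):
  + (1) · M_33   where M_33 = det([1 0 -2; -1 -2 1; 4 3 0]) = -13
det = (+1)·(1)·(-13) = -13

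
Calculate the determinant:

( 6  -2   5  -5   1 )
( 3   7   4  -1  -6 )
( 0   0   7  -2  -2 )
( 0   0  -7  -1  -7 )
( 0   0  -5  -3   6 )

-18000

The matrix is block upper-triangular with a 2×2 block and a 3×3 block on the diagonal, so its determinant equals the product of the determinants of the diagonal blocks.
det of the 2×2 block = 48
det of the 3×3 block = -375
det = (48)·(-375) = -18000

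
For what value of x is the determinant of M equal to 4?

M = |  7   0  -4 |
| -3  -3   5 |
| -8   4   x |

Expanding along the column containing x, det(M) is linear in x: det(M) = (-21)·x + (4).
Set (-21)·x + (4) = 4  ⇒  (-21)·x = 0  ⇒  x = 0.

x = 0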